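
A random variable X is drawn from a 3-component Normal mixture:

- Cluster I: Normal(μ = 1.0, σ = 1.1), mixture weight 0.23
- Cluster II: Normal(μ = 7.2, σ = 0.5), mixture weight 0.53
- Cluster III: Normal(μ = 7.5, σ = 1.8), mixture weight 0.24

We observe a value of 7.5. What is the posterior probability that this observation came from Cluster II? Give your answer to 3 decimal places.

0.869

Posterior ∝ prior × likelihood, so P(k | x) ∝ π_k f_k(x); normalise over all components.
Normal densities:
  p_I = 9.49096e-09
  p_II = 0.666449
  p_III = 0.221635
Weight by the priors:
  π_I·p_I = 0.23 × 9.49096e-09 = 2.18292e-09
  π_II·p_II = 0.53 × 0.666449 = 0.353218
  π_III·p_III = 0.24 × 0.221635 = 0.0531923
Normaliser: 2.18292e-09 + 0.353218 + 0.0531923 = 0.40641
Responsibility of Cluster II: 0.353218 / 0.40641 ≈ 0.869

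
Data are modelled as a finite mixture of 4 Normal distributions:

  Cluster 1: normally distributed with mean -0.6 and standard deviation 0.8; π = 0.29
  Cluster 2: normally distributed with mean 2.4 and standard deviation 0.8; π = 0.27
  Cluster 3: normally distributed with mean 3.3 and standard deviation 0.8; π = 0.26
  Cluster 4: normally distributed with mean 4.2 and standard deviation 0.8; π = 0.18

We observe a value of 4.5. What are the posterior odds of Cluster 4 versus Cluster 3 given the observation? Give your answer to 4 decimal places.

The posterior odds equal the prior odds times the likelihood ratio: (P(Z=i)/P(Z=j))·(f_i(x)/f_j(x)).
Component likelihoods at x = 4.5:
  p_1 = (1/(0.8·√(2π)))·exp(−(4.5−-0.6)²/(2·0.8²)) = 0.498678·exp(-20.32031) = 7.4614e-10
  p_2 = (1/(0.8·√(2π)))·exp(−(4.5−2.4)²/(2·0.8²)) = 0.498678·exp(-3.44531) = 0.0159052
  p_3 = (1/(0.8·√(2π)))·exp(−(4.5−3.3)²/(2·0.8²)) = 0.498678·exp(-1.12500) = 0.161897
  p_4 = (1/(0.8·√(2π)))·exp(−(4.5−4.2)²/(2·0.8²)) = 0.498678·exp(-0.07031) = 0.464819
Posterior odds = (P(Z=4)·p_4) / (P(Z=3)·p_3) = (0.18·0.464819) / (0.26·0.161897) = 0.0836674 / 0.0420932 ≈ 1.9877

1.9877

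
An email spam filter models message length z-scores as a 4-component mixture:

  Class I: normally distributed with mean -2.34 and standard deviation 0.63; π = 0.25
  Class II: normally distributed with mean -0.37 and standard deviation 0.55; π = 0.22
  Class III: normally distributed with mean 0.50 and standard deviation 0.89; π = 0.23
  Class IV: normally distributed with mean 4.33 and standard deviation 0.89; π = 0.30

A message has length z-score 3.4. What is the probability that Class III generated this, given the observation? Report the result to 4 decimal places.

0.0065

Apply Bayes' rule: the posterior for each component is proportional to its prior times its likelihood at x.
Component likelihoods at x = 3.4:
  f_I = (1/(0.63·√(2π)))·exp(−(3.4−-2.34)²/(2·0.63²)) = 0.633242·exp(-41.50617) = 5.96579e-19
  f_II = (1/(0.55·√(2π)))·exp(−(3.4−-0.37)²/(2·0.55²)) = 0.725350·exp(-23.49240) = 4.54914e-11
  f_III = (1/(0.89·√(2π)))·exp(−(3.4−0.50)²/(2·0.89²)) = 0.448250·exp(-5.30867) = 0.00221816
  f_IV = (1/(0.89·√(2π)))·exp(−(3.4−4.33)²/(2·0.89²)) = 0.448250·exp(-0.54595) = 0.259666
Multiply by the mixture weights:
  w_I·f_I = 0.25 × 5.96579e-19 = 1.49145e-19
  w_II·f_II = 0.22 × 4.54914e-11 = 1.00081e-11
  w_III·f_III = 0.23 × 0.00221816 = 0.000510176
  w_IV·f_IV = 0.30 × 0.259666 = 0.0778998
Denominator: 1.49145e-19 + 1.00081e-11 + 0.000510176 + 0.0778998 = 0.07841
Responsibility of Class III: 0.000510176 / 0.07841 ≈ 0.0065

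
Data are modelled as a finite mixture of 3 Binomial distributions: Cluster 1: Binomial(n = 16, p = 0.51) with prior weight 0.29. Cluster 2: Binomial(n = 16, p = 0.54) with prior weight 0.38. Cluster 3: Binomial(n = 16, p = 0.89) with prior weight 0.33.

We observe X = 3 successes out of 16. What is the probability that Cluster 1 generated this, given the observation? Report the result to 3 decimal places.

0.594

By Bayes' theorem, P(k | x) = π_k f_k(x) / Σ_j π_j f_j(x).
Evaluate each component's likelihood at the observed value:
  p_1 = C(16,3)·0.51^3·0.49^13 = 560·0.132651·9.38748e-05 = 0.00697345
  p_2 = C(16,3)·0.54^3·0.46^13 = 560·0.157464·4.12907e-05 = 0.003641
  p_3 = C(16,3)·0.89^3·0.11^13 = 560·0.704969·3.45227e-13 = 1.3629e-10
Multiply by the mixture weights:
  π_1·p_1 = 0.29 × 0.00697345 = 0.0020223
  π_2·p_2 = 0.38 × 0.003641 = 0.00138358
  π_3·p_3 = 0.33 × 1.3629e-10 = 4.49756e-11
Marginal: 0.0020223 + 0.00138358 + 4.49756e-11 = 0.00340588
P(Cluster 1 | data) ≈ 0.594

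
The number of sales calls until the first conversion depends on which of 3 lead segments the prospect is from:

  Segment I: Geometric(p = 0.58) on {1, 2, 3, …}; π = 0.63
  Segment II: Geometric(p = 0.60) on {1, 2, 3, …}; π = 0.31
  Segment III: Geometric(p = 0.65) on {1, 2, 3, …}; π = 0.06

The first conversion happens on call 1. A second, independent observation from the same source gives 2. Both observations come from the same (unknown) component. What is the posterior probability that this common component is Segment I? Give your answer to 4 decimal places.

0.6245

The responsibility of component k is π_k f_k(x) divided by Σ_j π_j f_j(x).
Since both observations come from the same component, the likelihood for component k is f_k(x₁)·f_k(x₂).
  L_I = [0.58·(1−0.58)^0 = 0.58·1 = 0.58] × [0.2436] = 0.141288
  L_II = [0.60·(1−0.60)^0 = 0.60·1 = 0.6] × [0.24] = 0.144
  L_III = [0.65·(1−0.65)^0 = 0.65·1 = 0.65] × [0.2275] = 0.147875
Prior × likelihood for each component:
  π_I·L_I = 0.63 × 0.141288 = 0.0890114
  π_II·L_II = 0.31 × 0.144 = 0.04464
  π_III·L_III = 0.06 × 0.147875 = 0.0088725
Denominator: 0.0890114 + 0.04464 + 0.0088725 = 0.142524
Responsibility of Segment I: 0.0890114 / 0.142524 ≈ 0.6245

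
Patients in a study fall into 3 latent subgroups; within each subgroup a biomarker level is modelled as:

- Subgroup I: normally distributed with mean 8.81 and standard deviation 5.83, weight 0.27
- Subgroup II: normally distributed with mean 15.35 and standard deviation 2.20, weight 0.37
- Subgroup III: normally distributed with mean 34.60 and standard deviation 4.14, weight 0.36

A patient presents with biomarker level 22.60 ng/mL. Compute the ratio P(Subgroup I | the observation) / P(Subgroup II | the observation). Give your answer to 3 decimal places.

Only the two components matter; the odds are (P(Z=i) f_i(x)) / (P(Z=j) f_j(x)).
Normal densities:
  L_I = 0.00417183
  L_II = 0.000794811
  L_III = 0.00144386
Odds = (0.27/0.37) × (0.00417183/0.000794811) = 0.72973 × 5.24884 ≈ 3.830

3.830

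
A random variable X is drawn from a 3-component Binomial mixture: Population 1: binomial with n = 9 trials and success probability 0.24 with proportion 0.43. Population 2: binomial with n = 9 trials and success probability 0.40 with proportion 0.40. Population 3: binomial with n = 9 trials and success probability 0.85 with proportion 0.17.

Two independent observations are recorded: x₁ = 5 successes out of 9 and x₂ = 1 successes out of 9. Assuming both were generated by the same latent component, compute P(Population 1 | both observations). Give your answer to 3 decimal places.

0.461

By Bayes' theorem, P(k | x) = P(Z=k) f_k(x) / Σ_j P(Z=j) f_j(x).
Since both observations come from the same component, the likelihood for component k is f_k(x₁)·f_k(x₂).
  L_1 = [C(9,5)·0.24^5·0.76^4 = 126·0.000796262·0.333622 = 0.033472] × [0.240416] = 0.00804718
  L_2 = [C(9,5)·0.40^5·0.60^4 = 126·0.01024·0.1296 = 0.167215] × [0.0604662] = 0.0101109
  L_3 = [C(9,5)·0.85^5·0.15^4 = 126·0.443705·0.00050625 = 0.0283029] × [1.96061e-06] = 5.54909e-08
Unnormalised posteriors:
  P(Z=1)·L_1 = 0.43 × 0.00804718 = 0.00346029
  P(Z=2)·L_2 = 0.40 × 0.0101109 = 0.00404434
  P(Z=3)·L_3 = 0.17 × 5.54909e-08 = 9.43345e-09
Sum: 0.00346029 + 0.00404434 + 9.43345e-09 = 0.00750464
So the posterior for Population 1 is 0.00346029 / 0.00750464 ≈ 0.461.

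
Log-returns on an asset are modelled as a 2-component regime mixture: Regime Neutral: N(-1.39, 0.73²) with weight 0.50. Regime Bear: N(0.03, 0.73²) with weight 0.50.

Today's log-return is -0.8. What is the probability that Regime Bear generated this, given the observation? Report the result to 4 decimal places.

0.4207

By Bayes' theorem, P(k | x) = π_k f_k(x) / Σ_j π_j f_j(x).
Evaluate each component's likelihood at the observed value:
  p_Neutral = 0.394224
  p_Bear = 0.286334
Multiply by the mixture weights:
  π_Neutral·p_Neutral = 0.50 × 0.394224 = 0.197112
  π_Bear·p_Bear = 0.50 × 0.286334 = 0.143167
Evidence: 0.197112 + 0.143167 = 0.340279
P(Regime Bear | -0.8) = 0.143167 / 0.340279 ≈ 0.4207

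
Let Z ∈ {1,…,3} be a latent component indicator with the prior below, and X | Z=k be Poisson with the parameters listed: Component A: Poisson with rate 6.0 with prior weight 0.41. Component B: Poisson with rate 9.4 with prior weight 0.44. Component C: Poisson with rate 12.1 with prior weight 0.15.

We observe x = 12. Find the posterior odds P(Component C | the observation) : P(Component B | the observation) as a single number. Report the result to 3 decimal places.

0.474

Since P(k|x) ∝ π_k f_k(x), the posterior odds are π_i f_i(x) / (π_j f_j(x)).
Poisson probabilities:
  L_A = e^(−6.0)·6.0^12/12! = 0.0112645
  L_B = e^(−9.4)·9.4^12/12! = 0.0821919
  L_C = e^(−12.1)·12.1^12/12! = 0.114321
0.0171481 / 0.0361644 ≈ 0.474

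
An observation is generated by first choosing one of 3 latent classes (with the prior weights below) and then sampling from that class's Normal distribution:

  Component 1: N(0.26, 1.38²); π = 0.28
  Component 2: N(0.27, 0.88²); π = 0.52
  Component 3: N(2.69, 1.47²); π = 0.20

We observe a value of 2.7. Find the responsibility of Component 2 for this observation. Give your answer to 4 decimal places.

0.0681

The responsibility of component k is P(Z=k) f_k(x) divided by Σ_j P(Z=j) f_j(x).
Normal densities:
  p_1 = (1/(1.38·√(2π)))·exp(−(2.7−0.26)²/(2·1.38²)) = 0.289089·exp(-1.56312) = 0.0605589
  p_2 = (1/(0.88·√(2π)))·exp(−(2.7−0.27)²/(2·0.88²)) = 0.453344·exp(-3.81256) = 0.010015
  p_3 = (1/(1.47·√(2π)))·exp(−(2.7−2.69)²/(2·1.47²)) = 0.271389·exp(-0.00002) = 0.271383
Multiply by the mixture weights:
  P(Z=1)·p_1 = 0.28 × 0.0605589 = 0.0169565
  P(Z=2)·p_2 = 0.52 × 0.010015 = 0.00520781
  P(Z=3)·p_3 = 0.20 × 0.271383 = 0.0542766
Denominator: 0.0169565 + 0.00520781 + 0.0542766 = 0.0764409
P(Component 2 | 2.7) = 0.00520781 / 0.0764409 ≈ 0.0681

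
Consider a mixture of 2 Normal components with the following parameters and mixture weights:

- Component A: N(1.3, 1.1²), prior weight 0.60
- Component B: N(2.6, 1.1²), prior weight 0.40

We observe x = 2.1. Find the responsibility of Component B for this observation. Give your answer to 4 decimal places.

0.4392

By Bayes' theorem, P(k | x) = w_k f_k(x) / Σ_j w_j f_j(x).
Component likelihoods at x = 2.1:
  f_A = (1/(1.1·√(2π)))·exp(−(2.1−1.3)²/(2·1.1²)) = 0.362675·exp(-0.26446) = 0.278396
  f_B = (1/(1.1·√(2π)))·exp(−(2.1−2.6)²/(2·1.1²)) = 0.362675·exp(-0.10331) = 0.327079
Multiply by the mixture weights:
  w_A·f_A = 0.60 × 0.278396 = 0.167037
  w_B·f_B = 0.40 × 0.327079 = 0.130831
Sum: 0.167037 + 0.130831 = 0.297869
Responsibility of Component B: 0.130831 / 0.297869 ≈ 0.4392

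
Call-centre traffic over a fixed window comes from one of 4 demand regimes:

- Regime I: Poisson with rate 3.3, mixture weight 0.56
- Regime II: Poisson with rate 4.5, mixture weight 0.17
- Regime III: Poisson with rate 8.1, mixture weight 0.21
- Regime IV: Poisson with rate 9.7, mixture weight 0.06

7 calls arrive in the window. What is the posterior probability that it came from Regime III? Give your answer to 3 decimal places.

0.436

Posterior ∝ prior × likelihood, so P(k | x) ∝ w_k f_k(x); normalise over all components.
Evaluate each component's likelihood at the observed value:
  L_I = e^(−3.3)·3.3^7/7! = 0.0311886
  L_II = e^(−4.5)·4.5^7/7! = 0.0823629
  L_III = e^(−8.1)·8.1^7/7! = 0.137778
  L_IV = e^(−9.7)·9.7^7/7! = 0.0982461
Weight by the priors:
  w_I·L_I = 0.56 × 0.0311886 = 0.0174656
  w_II·L_II = 0.17 × 0.0823629 = 0.0140017
  w_III·L_III = 0.21 × 0.137778 = 0.0289333
  w_IV·L_IV = 0.06 × 0.0982461 = 0.00589476
Marginal: 0.0174656 + 0.0140017 + 0.0289333 + 0.00589476 = 0.0662954
P(Regime III | the observation) = 0.0289333 / 0.0662954 ≈ 0.436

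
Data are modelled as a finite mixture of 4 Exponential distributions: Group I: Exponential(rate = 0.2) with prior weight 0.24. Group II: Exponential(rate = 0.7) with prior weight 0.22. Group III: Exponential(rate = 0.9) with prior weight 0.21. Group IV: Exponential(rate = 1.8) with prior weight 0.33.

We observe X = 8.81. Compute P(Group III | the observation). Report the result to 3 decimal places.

By Bayes' theorem, P(k | x) = w_k f_k(x) / Σ_j w_j f_j(x).
Component likelihoods at x = 8.81:
  f_I = 0.0343402
  f_II = 0.00146826
  f_III = 0.000324132
  f_IV = 2.3347e-07
Prior × likelihood for each component:
  w_I·f_I = 0.24 × 0.0343402 = 0.00824165
  w_II·f_II = 0.22 × 0.00146826 = 0.000323018
  w_III·f_III = 0.21 × 0.000324132 = 6.80677e-05
  w_IV·f_IV = 0.33 × 2.3347e-07 = 7.7045e-08
Normaliser: 0.00824165 + 0.000323018 + 6.80677e-05 + 7.7045e-08 = 0.00863282
P(Group III | data) ≈ 0.008

0.008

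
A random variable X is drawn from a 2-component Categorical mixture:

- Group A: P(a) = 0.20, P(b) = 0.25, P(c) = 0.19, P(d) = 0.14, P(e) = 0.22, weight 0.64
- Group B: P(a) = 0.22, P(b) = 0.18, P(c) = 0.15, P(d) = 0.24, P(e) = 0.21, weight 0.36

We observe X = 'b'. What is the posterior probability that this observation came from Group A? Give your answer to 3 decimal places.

Apply Bayes' rule: the posterior for each component is proportional to its prior times its likelihood at x.
Component likelihoods at x = 'b':
  L_A = 0.25
  L_B = 0.18
Weight by the priors:
  π_A·L_A = 0.64 × 0.25 = 0.16
  π_B·L_B = 0.36 × 0.18 = 0.0648
Denominator: 0.16 + 0.0648 = 0.2248
Responsibility of Group A: 0.16 / 0.2248 ≈ 0.712

0.712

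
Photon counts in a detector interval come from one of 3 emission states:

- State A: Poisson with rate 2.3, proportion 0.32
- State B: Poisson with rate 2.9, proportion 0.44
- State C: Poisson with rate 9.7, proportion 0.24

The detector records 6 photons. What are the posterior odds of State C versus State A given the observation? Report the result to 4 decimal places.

2.5796

Only the two components matter; the odds are (π_i f_i(x)) / (π_j f_j(x)).
Component likelihoods at x = 6 photons:
  p_A = e^(−2.3)·2.3^6/6! = 0.0206138
  p_B = e^(−2.9)·2.9^6/6! = 0.0454571
  p_C = e^(−9.7)·9.7^6/6! = 0.0708992
Odds = (0.24/0.32) × (0.0708992/0.0206138) = 0.75 × 3.43941 ≈ 2.5796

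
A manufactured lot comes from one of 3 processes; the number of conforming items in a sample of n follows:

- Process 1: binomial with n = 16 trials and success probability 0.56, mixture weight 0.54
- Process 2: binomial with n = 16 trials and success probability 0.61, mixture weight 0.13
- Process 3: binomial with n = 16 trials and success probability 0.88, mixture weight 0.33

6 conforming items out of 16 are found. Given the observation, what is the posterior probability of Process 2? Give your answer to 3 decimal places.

Posterior ∝ prior × likelihood, so P(k | x) ∝ P(Z=k) f_k(x); normalise over all components.
Evaluate each component's likelihood at the observed value:
  f_1 = C(16,6)·0.56^6·0.44^10 = 8008·0.030841·0.000271974 = 0.0671706
  f_2 = C(16,6)·0.61^6·0.39^10 = 8008·0.0515204·8.14041e-05 = 0.0335853
  f_3 = C(16,6)·0.88^6·0.12^10 = 8008·0.464404·6.19174e-10 = 2.30267e-06
Multiply by the mixture weights:
  P(Z=1)·f_1 = 0.54 × 0.0671706 = 0.0362721
  P(Z=2)·f_2 = 0.13 × 0.0335853 = 0.00436609
  P(Z=3)·f_3 = 0.33 × 2.30267e-06 = 7.59883e-07
Normaliser: 0.0362721 + 0.00436609 + 7.59883e-07 = 0.040639
P(Process 2 | the observation) ≈ 0.107

0.107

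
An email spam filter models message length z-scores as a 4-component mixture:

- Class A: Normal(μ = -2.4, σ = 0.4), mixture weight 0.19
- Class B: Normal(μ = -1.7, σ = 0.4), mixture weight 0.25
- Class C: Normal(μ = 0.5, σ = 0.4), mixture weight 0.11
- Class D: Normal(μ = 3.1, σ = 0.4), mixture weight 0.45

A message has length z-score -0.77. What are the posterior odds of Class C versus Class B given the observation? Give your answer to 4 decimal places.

The posterior odds equal the prior odds times the likelihood ratio: (P(Z=i)/P(Z=j))·(f_i(x)/f_j(x)).
Evaluate each component's likelihood at the observed value:
  p_A = (1/(0.4·√(2π)))·exp(−(-0.77−-2.4)²/(2·0.4²)) = 0.997356·exp(-8.30281) = 0.000247164
  p_B = (1/(0.4·√(2π)))·exp(−(-0.77−-1.7)²/(2·0.4²)) = 0.997356·exp(-2.70281) = 0.0668396
  p_C = (1/(0.4·√(2π)))·exp(−(-0.77−0.5)²/(2·0.4²)) = 0.997356·exp(-5.04031) = 0.00645461
  p_D = (1/(0.4·√(2π)))·exp(−(-0.77−3.1)²/(2·0.4²)) = 0.997356·exp(-46.80281) = 4.70595e-21
Odds = (0.11/0.25) × (0.00645461/0.0668396) = 0.44 × 0.0965688 ≈ 0.0425

0.0425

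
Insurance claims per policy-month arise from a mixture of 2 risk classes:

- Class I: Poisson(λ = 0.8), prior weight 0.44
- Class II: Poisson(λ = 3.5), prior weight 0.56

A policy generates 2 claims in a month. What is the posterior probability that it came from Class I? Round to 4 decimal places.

0.3792

Apply Bayes' rule: the posterior for each component is proportional to its prior times its likelihood at x.
Evaluate each component's likelihood at the observed value:
  L_I = 0.143785
  L_II = 0.184959
Multiply by the mixture weights:
  P(Z=I)·L_I = 0.44 × 0.143785 = 0.0632655
  P(Z=II)·L_II = 0.56 × 0.184959 = 0.103577
Evidence: 0.0632655 + 0.103577 = 0.166843
P(Class I | data) ≈ 0.3792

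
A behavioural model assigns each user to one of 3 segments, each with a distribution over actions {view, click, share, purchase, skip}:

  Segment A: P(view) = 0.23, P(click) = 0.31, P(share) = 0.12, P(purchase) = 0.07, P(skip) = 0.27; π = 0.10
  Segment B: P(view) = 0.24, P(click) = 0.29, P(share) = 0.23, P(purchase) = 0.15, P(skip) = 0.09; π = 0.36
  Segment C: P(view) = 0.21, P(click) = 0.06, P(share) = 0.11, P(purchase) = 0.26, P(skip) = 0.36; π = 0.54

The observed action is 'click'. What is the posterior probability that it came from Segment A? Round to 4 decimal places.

0.1847

P(component k | x) = π_k·f_k(x) / marginal(x), where marginal(x) = Σ_j π_j·f_j(x).
Component likelihoods at x = 'click':
  f_A = P(click | comp) = 0.31
  f_B = P(click | comp) = 0.29
  f_C = P(click | comp) = 0.06
Unnormalised posteriors:
  π_A·f_A = 0.10 × 0.31 = 0.031
  π_B·f_B = 0.36 × 0.29 = 0.1044
  π_C·f_C = 0.54 × 0.06 = 0.0324
Normaliser: 0.031 + 0.1044 + 0.0324 = 0.1678
P(Segment A | data) ≈ 0.1847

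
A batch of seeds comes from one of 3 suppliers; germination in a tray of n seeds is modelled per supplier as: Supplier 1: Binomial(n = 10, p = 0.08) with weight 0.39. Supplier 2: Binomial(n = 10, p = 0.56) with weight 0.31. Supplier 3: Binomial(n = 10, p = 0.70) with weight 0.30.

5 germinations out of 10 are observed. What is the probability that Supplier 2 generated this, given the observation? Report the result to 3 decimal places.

The responsibility of component k is π_k f_k(x) divided by Σ_j π_j f_j(x).
Binomial probabilities:
  f_1 = C(10,5)·0.08^5·0.92^5 = 252·3.2768e-06·0.659082 = 0.000544239
  f_2 = C(10,5)·0.56^5·0.44^5 = 252·0.0550732·0.0164916 = 0.228878
  f_3 = C(10,5)·0.70^5·0.30^5 = 252·0.16807·0.00243 = 0.102919
Prior × likelihood for each component:
  π_1·f_1 = 0.39 × 0.000544239 = 0.000212253
  π_2·f_2 = 0.31 × 0.228878 = 0.0709522
  π_3·f_3 = 0.30 × 0.102919 = 0.0308758
Evidence: 0.000212253 + 0.0709522 + 0.0308758 = 0.10204
Responsibility of Supplier 2: 0.0709522 / 0.10204 ≈ 0.695

0.695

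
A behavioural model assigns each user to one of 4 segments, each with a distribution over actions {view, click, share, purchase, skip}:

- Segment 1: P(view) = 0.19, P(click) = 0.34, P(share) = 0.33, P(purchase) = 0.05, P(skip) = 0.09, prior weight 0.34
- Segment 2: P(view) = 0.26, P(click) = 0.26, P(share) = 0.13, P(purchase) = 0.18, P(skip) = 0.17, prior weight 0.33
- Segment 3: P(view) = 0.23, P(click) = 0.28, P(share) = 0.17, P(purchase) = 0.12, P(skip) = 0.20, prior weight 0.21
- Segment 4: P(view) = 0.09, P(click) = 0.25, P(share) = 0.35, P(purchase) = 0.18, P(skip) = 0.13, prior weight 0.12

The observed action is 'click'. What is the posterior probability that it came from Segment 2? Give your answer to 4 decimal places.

0.2957

P(component k | x) = P(Z=k)·f_k(x) / marginal(x), where marginal(x) = Σ_j P(Z=j)·f_j(x).
Component likelihoods at x = 'click':
  f_1 = P(click | comp) = 0.34
  f_2 = P(click | comp) = 0.26
  f_3 = P(click | comp) = 0.28
  f_4 = P(click | comp) = 0.25
Multiply by the mixture weights:
  P(Z=1)·f_1 = 0.34 × 0.34 = 0.1156
  P(Z=2)·f_2 = 0.33 × 0.26 = 0.0858
  P(Z=3)·f_3 = 0.21 × 0.28 = 0.0588
  P(Z=4)·f_4 = 0.12 × 0.25 = 0.03
Evidence: 0.1156 + 0.0858 + 0.0588 + 0.03 = 0.2902
P(Segment 2 | the observation) ≈ 0.2957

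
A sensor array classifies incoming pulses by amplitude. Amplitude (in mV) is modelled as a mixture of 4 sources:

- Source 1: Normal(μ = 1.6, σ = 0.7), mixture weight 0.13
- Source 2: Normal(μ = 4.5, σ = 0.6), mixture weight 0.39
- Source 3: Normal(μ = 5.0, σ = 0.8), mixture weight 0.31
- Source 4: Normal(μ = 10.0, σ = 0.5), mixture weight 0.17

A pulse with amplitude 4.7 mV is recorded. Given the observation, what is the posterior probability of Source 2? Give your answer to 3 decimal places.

0.630

Apply Bayes' rule: the posterior for each component is proportional to its prior times its likelihood at x.
Evaluate each component's likelihood at the observed value:
  p_1 = (1/(0.7·√(2π)))·exp(−(4.7−1.6)²/(2·0.7²)) = 0.569918·exp(-9.80612) = 3.14099e-05
  p_2 = (1/(0.6·√(2π)))·exp(−(4.7−4.5)²/(2·0.6²)) = 0.664904·exp(-0.05556) = 0.628972
  p_3 = (1/(0.8·√(2π)))·exp(−(4.7−5.0)²/(2·0.8²)) = 0.498678·exp(-0.07031) = 0.464819
  p_4 = (1/(0.5·√(2π)))·exp(−(4.7−10.0)²/(2·0.5²)) = 0.797885·exp(-56.18000) = 3.18622e-25
Weight by the priors:
  P(Z=1)·p_1 = 0.13 × 3.14099e-05 = 4.08329e-06
  P(Z=2)·p_2 = 0.39 × 0.628972 = 0.245299
  P(Z=3)·p_3 = 0.31 × 0.464819 = 0.144094
  P(Z=4)·p_4 = 0.17 × 3.18622e-25 = 5.41658e-26
Denominator: 4.08329e-06 + 0.245299 + 0.144094 + 5.41658e-26 = 0.389397
P(Source 2 | data) ≈ 0.630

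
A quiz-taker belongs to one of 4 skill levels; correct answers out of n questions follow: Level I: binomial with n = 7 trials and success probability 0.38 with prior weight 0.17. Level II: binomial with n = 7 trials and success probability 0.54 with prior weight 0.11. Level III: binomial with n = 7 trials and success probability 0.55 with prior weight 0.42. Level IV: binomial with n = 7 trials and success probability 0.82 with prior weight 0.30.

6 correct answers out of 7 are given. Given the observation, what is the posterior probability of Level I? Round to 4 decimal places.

By Bayes' theorem, P(k | x) = π_k f_k(x) / Σ_j π_j f_j(x).
Component likelihoods at x = 6 correct answers out of 7:
  L_I = C(7,6)·0.38^6·0.62^1 = 7·0.00301094·0.62 = 0.0130675
  L_II = C(7,6)·0.54^6·0.46^1 = 7·0.0247949·0.46 = 0.0798396
  L_III = C(7,6)·0.55^6·0.45^1 = 7·0.0276806·0.45 = 0.087194
  L_IV = C(7,6)·0.82^6·0.18^1 = 7·0.304007·0.18 = 0.383048
Weight by the priors:
  π_I·L_I = 0.17 × 0.0130675 = 0.00222147
  π_II·L_II = 0.11 × 0.0798396 = 0.00878236
  π_III·L_III = 0.42 × 0.087194 = 0.0366215
  π_IV·L_IV = 0.30 × 0.383048 = 0.114915
Sum: 0.00222147 + 0.00878236 + 0.0366215 + 0.114915 = 0.16254
P(Level I | x) = 0.00222147 / 0.16254 ≈ 0.0137

0.0137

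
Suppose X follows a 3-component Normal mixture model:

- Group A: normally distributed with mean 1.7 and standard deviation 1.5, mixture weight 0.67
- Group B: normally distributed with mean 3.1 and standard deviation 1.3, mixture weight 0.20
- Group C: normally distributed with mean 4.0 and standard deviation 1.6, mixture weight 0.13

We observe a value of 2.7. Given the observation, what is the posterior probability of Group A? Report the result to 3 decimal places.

The responsibility of component k is P(Z=k) f_k(x) divided by Σ_j P(Z=j) f_j(x).
Normal densities:
  L_A = 0.212965
  L_B = 0.29269
  L_C = 0.179242
Prior × likelihood for each component:
  P(Z=A)·L_A = 0.67 × 0.212965 = 0.142687
  P(Z=B)·L_B = 0.20 × 0.29269 = 0.0585381
  P(Z=C)·L_C = 0.13 × 0.179242 = 0.0233014
Evidence: 0.142687 + 0.0585381 + 0.0233014 = 0.224526
So the posterior for Group A is 0.142687 / 0.224526 ≈ 0.636.

0.636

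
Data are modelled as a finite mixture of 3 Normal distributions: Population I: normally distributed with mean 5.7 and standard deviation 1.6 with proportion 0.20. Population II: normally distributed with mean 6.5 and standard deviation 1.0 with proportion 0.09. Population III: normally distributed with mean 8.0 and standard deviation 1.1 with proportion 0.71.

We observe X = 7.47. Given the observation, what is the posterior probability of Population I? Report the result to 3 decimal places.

Apply Bayes' rule: the posterior for each component is proportional to its prior times its likelihood at x.
Evaluate each component's likelihood at the observed value:
  f_I = (1/(1.6·√(2π)))·exp(−(7.47−5.7)²/(2·1.6²)) = 0.249339·exp(-0.61189) = 0.135222
  f_II = (1/(1.0·√(2π)))·exp(−(7.47−6.5)²/(2·1.0²)) = 0.398942·exp(-0.47045) = 0.249228
  f_III = (1/(1.1·√(2π)))·exp(−(7.47−8.0)²/(2·1.1²)) = 0.362675·exp(-0.11607) = 0.322929
Unnormalised posteriors:
  π_I·f_I = 0.20 × 0.135222 = 0.0270444
  π_II·f_II = 0.09 × 0.249228 = 0.0224305
  π_III·f_III = 0.71 × 0.322929 = 0.22928
Denominator: 0.0270444 + 0.0224305 + 0.22928 = 0.278754
P(Population I | 7.47) ≈ 0.097

0.097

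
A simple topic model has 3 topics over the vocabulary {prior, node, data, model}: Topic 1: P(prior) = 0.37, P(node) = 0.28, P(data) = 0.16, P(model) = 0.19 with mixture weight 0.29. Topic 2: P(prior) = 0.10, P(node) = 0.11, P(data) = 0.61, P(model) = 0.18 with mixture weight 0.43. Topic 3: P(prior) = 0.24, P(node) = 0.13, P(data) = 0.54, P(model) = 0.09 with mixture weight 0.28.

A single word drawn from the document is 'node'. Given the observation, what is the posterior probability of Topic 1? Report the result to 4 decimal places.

Posterior ∝ prior × likelihood, so P(k | x) ∝ π_k f_k(x); normalise over all components.
Categorical probabilities:
  p_1 = P(node | comp) = 0.28
  p_2 = P(node | comp) = 0.11
  p_3 = P(node | comp) = 0.13
Multiply by the mixture weights:
  π_1·p_1 = 0.29 × 0.28 = 0.0812
  π_2·p_2 = 0.43 × 0.11 = 0.0473
  π_3·p_3 = 0.28 × 0.13 = 0.0364
Evidence: 0.0812 + 0.0473 + 0.0364 = 0.1649
P(Topic 1 | data) ≈ 0.4924

0.4924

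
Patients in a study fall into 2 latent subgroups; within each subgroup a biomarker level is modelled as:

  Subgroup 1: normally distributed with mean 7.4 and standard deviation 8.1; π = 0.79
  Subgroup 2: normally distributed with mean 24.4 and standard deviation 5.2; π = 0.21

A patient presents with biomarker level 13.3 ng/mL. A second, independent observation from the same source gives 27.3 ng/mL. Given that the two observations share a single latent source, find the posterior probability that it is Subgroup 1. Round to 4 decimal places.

Apply Bayes' rule: the posterior for each component is proportional to its prior times its likelihood at x.
Since both observations come from the same component, the likelihood for component k is f_k(x₁)·f_k(x₂).
  f_1 = [(1/(8.1·√(2π)))·exp(−(13.3−7.4)²/(2·8.1²)) = 0.049252·exp(-0.26528) = 0.037776] × [0.0024086] = 9.0987e-05
  f_2 = [(1/(5.2·√(2π)))·exp(−(13.3−24.4)²/(2·5.2²)) = 0.076720·exp(-2.27829) = 0.00786063] × [0.0656704] = 0.00051621
Unnormalised posteriors:
  π_1·f_1 = 0.79 × 9.0987e-05 = 7.18797e-05
  π_2·f_2 = 0.21 × 0.00051621 = 0.000108404
Sum: 7.18797e-05 + 0.000108404 = 0.000180284
Responsibility of Subgroup 1: 7.18797e-05 / 0.000180284 ≈ 0.3987

0.3987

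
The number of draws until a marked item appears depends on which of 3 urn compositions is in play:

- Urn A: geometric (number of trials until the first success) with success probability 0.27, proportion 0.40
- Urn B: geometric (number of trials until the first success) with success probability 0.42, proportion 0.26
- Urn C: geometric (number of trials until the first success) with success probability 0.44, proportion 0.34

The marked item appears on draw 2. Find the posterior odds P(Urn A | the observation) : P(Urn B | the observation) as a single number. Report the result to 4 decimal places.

Only the two components matter; the odds are (P(Z=i) f_i(x)) / (P(Z=j) f_j(x)).
Geometric probabilities:
  L_A = 0.27·(1−0.27)^1 = 0.27·0.73 = 0.1971
  L_B = 0.42·(1−0.42)^1 = 0.42·0.58 = 0.2436
  L_C = 0.44·(1−0.44)^1 = 0.44·0.56 = 0.2464
Odds = (0.40/0.26) × (0.1971/0.2436) = 1.53846 × 0.809113 ≈ 1.2448

1.2448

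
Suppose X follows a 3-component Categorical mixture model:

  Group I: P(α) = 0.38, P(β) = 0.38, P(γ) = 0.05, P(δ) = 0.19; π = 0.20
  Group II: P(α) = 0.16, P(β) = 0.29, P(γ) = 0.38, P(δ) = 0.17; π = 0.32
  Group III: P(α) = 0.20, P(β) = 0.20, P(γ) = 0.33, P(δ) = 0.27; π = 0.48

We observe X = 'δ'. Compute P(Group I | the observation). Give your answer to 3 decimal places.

The responsibility of component k is w_k f_k(x) divided by Σ_j w_j f_j(x).
Component likelihoods at x = 'δ':
  L_I = 0.19
  L_II = 0.17
  L_III = 0.27
Weight by the priors:
  w_I·L_I = 0.20 × 0.19 = 0.038
  w_II·L_II = 0.32 × 0.17 = 0.0544
  w_III·L_III = 0.48 × 0.27 = 0.1296
Denominator: 0.038 + 0.0544 + 0.1296 = 0.222
So the posterior for Group I is 0.038 / 0.222 ≈ 0.171.

0.171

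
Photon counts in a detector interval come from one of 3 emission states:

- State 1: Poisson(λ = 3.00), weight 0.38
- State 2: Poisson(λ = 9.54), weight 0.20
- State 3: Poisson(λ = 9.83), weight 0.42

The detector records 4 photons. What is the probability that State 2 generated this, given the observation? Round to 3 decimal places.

0.064

The responsibility of component k is P(Z=k) f_k(x) divided by Σ_j P(Z=j) f_j(x).
Poisson probabilities:
  p_1 = 0.168031
  p_2 = 0.0248206
  p_3 = 0.0209357
Prior × likelihood for each component:
  P(Z=1)·p_1 = 0.38 × 0.168031 = 0.0638519
  P(Z=2)·p_2 = 0.20 × 0.0248206 = 0.00496413
  P(Z=3)·p_3 = 0.42 × 0.0209357 = 0.00879301
Marginal: 0.0638519 + 0.00496413 + 0.00879301 = 0.077609
Responsibility of State 2: 0.00496413 / 0.077609 ≈ 0.064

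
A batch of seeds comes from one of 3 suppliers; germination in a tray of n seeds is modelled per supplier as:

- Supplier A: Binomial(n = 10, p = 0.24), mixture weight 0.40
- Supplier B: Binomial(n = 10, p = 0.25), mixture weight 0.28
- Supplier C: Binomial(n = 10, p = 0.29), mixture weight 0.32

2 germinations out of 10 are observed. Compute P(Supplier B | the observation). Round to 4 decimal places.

0.2894

P(component k | x) = P(Z=k)·f_k(x) / marginal(x), where marginal(x) = Σ_j P(Z=j)·f_j(x).
Component likelihoods at x = 2 germinations out of 10:
  L_A = 0.288499
  L_B = 0.281568
  L_C = 0.244385
Prior × likelihood for each component:
  P(Z=A)·L_A = 0.40 × 0.288499 = 0.115399
  P(Z=B)·L_B = 0.28 × 0.281568 = 0.0788389
  P(Z=C)·L_C = 0.32 × 0.244385 = 0.0782033
Normaliser: 0.115399 + 0.0788389 + 0.0782033 = 0.272442
So the posterior for Supplier B is 0.0788389 / 0.272442 ≈ 0.2894.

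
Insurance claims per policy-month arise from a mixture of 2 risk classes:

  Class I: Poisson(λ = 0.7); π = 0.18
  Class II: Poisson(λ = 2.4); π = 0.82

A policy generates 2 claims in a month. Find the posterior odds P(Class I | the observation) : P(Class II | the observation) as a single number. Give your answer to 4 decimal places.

0.1022

The posterior odds equal the prior odds times the likelihood ratio: (π_i/π_j)·(f_i(x)/f_j(x)).
Component likelihoods at x = 2 claims:
  p_I = 0.121663
  p_II = 0.261268
Odds = (0.18/0.82) × (0.121663/0.261268) = 0.219512 × 0.465666 ≈ 0.1022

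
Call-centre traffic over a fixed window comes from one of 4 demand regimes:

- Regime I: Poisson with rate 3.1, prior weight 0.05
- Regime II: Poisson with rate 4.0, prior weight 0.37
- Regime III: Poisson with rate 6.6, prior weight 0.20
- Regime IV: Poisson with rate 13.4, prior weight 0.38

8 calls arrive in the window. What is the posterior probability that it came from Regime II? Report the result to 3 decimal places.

By Bayes' theorem, P(k | x) = w_k f_k(x) / Σ_j w_j f_j(x).
Component likelihoods at x = 8 calls:
  f_I = 0.00952928
  f_II = 0.0297702
  f_III = 0.121475
  f_IV = 0.0390636
Multiply by the mixture weights:
  w_I·f_I = 0.05 × 0.00952928 = 0.000476464
  w_II·f_II = 0.37 × 0.0297702 = 0.011015
  w_III·f_III = 0.20 × 0.121475 = 0.024295
  w_IV·f_IV = 0.38 × 0.0390636 = 0.0148442
Marginal: 0.000476464 + 0.011015 + 0.024295 + 0.0148442 = 0.0506306
P(Regime II | x) ≈ 0.218

0.218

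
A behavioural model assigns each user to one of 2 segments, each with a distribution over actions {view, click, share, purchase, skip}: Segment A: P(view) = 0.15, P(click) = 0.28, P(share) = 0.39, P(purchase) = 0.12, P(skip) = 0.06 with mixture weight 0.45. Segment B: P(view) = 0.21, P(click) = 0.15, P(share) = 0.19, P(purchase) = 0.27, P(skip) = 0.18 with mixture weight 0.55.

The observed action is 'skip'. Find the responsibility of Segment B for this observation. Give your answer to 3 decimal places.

0.786

By Bayes' theorem, P(k | x) = π_k f_k(x) / Σ_j π_j f_j(x).
Evaluate each component's likelihood at the observed value:
  L_A = P(skip | comp) = 0.06
  L_B = P(skip | comp) = 0.18
Unnormalised posteriors:
  π_A·L_A = 0.45 × 0.06 = 0.027
  π_B·L_B = 0.55 × 0.18 = 0.099
Evidence: 0.027 + 0.099 = 0.126
So the posterior for Segment B is 0.099 / 0.126 ≈ 0.786.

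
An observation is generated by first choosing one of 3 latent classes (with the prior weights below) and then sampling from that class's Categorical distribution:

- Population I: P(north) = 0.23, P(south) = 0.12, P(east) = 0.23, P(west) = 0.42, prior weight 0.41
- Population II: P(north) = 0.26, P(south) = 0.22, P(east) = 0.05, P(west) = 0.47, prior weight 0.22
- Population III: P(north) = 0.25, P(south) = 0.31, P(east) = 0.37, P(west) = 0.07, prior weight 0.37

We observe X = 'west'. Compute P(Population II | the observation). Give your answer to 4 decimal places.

By Bayes' theorem, P(k | x) = P(Z=k) f_k(x) / Σ_j P(Z=j) f_j(x).
Categorical probabilities:
  p_I = P(west | comp) = 0.42
  p_II = P(west | comp) = 0.47
  p_III = P(west | comp) = 0.07
Unnormalised posteriors:
  P(Z=I)·p_I = 0.41 × 0.42 = 0.1722
  P(Z=II)·p_II = 0.22 × 0.47 = 0.1034
  P(Z=III)·p_III = 0.37 × 0.07 = 0.0259
Marginal: 0.1722 + 0.1034 + 0.0259 = 0.3015
P(Population II | the observation) = 0.1034 / 0.3015 ≈ 0.3430

0.3430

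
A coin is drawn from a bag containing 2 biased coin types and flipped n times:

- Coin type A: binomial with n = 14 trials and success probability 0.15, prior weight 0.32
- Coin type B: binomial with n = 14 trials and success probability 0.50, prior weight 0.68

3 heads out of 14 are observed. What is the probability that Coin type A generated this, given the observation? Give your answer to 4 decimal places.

P(component k | x) = π_k·f_k(x) / marginal(x), where marginal(x) = Σ_j π_j·f_j(x).
Evaluate each component's likelihood at the observed value:
  L_A = 0.205581
  L_B = 0.0222168
Prior × likelihood for each component:
  π_A·L_A = 0.32 × 0.205581 = 0.065786
  π_B·L_B = 0.68 × 0.0222168 = 0.0151074
Normaliser: 0.065786 + 0.0151074 = 0.0808934
P(Coin type A | 3 heads out of 14) ≈ 0.8132

0.8132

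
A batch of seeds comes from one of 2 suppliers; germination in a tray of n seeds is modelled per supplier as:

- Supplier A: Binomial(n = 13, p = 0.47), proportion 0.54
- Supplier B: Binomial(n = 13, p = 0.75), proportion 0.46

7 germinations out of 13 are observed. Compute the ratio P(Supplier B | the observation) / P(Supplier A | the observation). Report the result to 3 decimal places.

0.247

Only the two components matter; the odds are (P(Z=i) f_i(x)) / (P(Z=j) f_j(x)).
Component likelihoods at x = 7 germinations out of 13:
  f_A = C(13,7)·0.47^7·0.53^6 = 1716·0.00506623·0.0221644 = 0.192689
  f_B = C(13,7)·0.75^7·0.25^6 = 1716·0.133484·0.000244141 = 0.0559224
Odds = (0.46/0.54) × (0.0559224/0.192689) = 0.851852 × 0.290221 ≈ 0.247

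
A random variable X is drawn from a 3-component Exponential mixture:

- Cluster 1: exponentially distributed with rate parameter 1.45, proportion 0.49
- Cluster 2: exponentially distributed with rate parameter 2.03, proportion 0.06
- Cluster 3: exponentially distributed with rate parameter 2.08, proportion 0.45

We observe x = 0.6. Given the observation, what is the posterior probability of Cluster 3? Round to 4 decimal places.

Posterior ∝ prior × likelihood, so P(k | x) ∝ π_k f_k(x); normalise over all components.
Evaluate each component's likelihood at the observed value:
  p_1 = 0.60748
  p_2 = 0.600517
  p_3 = 0.597123
Prior × likelihood for each component:
  π_1·p_1 = 0.49 × 0.60748 = 0.297665
  π_2·p_2 = 0.06 × 0.600517 = 0.036031
  π_3·p_3 = 0.45 × 0.597123 = 0.268705
Sum: 0.297665 + 0.036031 + 0.268705 = 0.602401
P(Cluster 3 | data) = 0.268705 / 0.602401 ≈ 0.4461

0.4461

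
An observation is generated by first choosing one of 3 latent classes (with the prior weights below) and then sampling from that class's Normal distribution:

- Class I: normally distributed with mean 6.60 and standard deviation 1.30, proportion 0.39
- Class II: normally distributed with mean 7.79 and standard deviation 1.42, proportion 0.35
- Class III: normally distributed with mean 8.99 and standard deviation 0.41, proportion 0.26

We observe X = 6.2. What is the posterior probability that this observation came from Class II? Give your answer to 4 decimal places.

The responsibility of component k is w_k f_k(x) divided by Σ_j w_j f_j(x).
Component likelihoods at x = 6.2:
  p_I = (1/(1.30·√(2π)))·exp(−(6.2−6.60)²/(2·1.30²)) = 0.306879·exp(-0.04734) = 0.29269
  p_II = (1/(1.42·√(2π)))·exp(−(6.2−7.79)²/(2·1.42²)) = 0.280945·exp(-0.62688) = 0.150096
  p_III = (1/(0.41·√(2π)))·exp(−(6.2−8.99)²/(2·0.41²)) = 0.973030·exp(-23.15318) = 8.56696e-11
Unnormalised posteriors:
  w_I·p_I = 0.39 × 0.29269 = 0.114149
  w_II·p_II = 0.35 × 0.150096 = 0.0525336
  w_III·p_III = 0.26 × 8.56696e-11 = 2.22741e-11
Marginal: 0.114149 + 0.0525336 + 2.22741e-11 = 0.166683
P(Class II | x) ≈ 0.3152

0.3152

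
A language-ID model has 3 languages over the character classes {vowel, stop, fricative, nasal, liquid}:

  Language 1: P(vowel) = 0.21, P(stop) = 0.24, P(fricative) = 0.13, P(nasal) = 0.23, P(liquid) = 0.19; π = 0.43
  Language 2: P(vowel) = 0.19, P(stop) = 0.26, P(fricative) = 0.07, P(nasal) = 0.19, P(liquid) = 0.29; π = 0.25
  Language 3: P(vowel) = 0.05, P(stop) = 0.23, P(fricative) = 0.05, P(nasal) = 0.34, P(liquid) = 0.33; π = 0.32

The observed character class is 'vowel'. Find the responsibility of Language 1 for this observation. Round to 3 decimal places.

0.587

P(component k | x) = P(Z=k)·f_k(x) / marginal(x), where marginal(x) = Σ_j P(Z=j)·f_j(x).
Evaluate each component's likelihood at the observed value:
  p_1 = P(vowel | comp) = 0.21
  p_2 = P(vowel | comp) = 0.19
  p_3 = P(vowel | comp) = 0.05
Multiply by the mixture weights:
  P(Z=1)·p_1 = 0.43 × 0.21 = 0.0903
  P(Z=2)·p_2 = 0.25 × 0.19 = 0.0475
  P(Z=3)·p_3 = 0.32 × 0.05 = 0.016
Denominator: 0.0903 + 0.0475 + 0.016 = 0.1538
Responsibility of Language 1: 0.0903 / 0.1538 ≈ 0.587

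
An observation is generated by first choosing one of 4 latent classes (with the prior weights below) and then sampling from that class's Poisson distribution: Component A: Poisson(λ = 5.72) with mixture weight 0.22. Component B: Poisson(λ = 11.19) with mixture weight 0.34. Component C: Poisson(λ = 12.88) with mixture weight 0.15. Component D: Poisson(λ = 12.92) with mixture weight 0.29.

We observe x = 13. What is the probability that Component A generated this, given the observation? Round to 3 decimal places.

P(component k | x) = w_k·f_k(x) / marginal(x), where marginal(x) = Σ_j w_j·f_j(x).
Poisson probabilities:
  f_A = e^(−5.72)·5.72^13/13! = 0.00369576
  f_B = e^(−11.19)·11.19^13/13! = 0.0956655
  f_C = e^(−12.88)·12.88^13/13! = 0.109879
  f_D = e^(−12.92)·12.92^13/13! = 0.109913
Unnormalised posteriors:
  w_A·f_A = 0.22 × 0.00369576 = 0.000813067
  w_B·f_B = 0.34 × 0.0956655 = 0.0325263
  w_C·f_C = 0.15 × 0.109879 = 0.0164818
  w_D·f_D = 0.29 × 0.109913 = 0.0318747
Evidence: 0.000813067 + 0.0325263 + 0.0164818 + 0.0318747 = 0.0816958
So the posterior for Component A is 0.000813067 / 0.0816958 ≈ 0.010.

0.010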